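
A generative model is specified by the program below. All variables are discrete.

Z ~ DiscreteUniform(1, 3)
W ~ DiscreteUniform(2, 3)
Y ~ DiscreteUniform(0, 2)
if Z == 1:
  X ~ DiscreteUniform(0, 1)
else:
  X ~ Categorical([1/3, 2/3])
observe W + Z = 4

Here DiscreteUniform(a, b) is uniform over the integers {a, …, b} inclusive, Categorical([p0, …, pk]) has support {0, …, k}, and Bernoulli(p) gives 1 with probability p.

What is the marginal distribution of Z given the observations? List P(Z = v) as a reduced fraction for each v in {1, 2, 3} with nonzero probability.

P(Z=1) = 1/2, P(Z=2) = 1/2

Enumerate traces; 12 have nonzero weight after conditioning:
  (Z=1, W=3, Y=0, X=0) weight 1/36
  (Z=1, W=3, Y=0, X=1) weight 1/36
  (Z=1, W=3, Y=1, X=0) weight 1/36
  (Z=1, W=3, Y=1, X=1) weight 1/36
  (Z=1, W=3, Y=2, X=0) weight 1/36
  (Z=1, W=3, Y=2, X=1) weight 1/36
  (Z=2, W=2, Y=0, X=0) weight 1/54
  (Z=2, W=2, Y=0, X=1) weight 1/27
  … 4 more
Group by Z:
  weight(Z=1) = 1/6
  weight(Z=2) = 1/6
Total weight = 1/6 + 1/6 = 1/3
P(Z=1 | obs) = 1/6 / 1/3 = 1/2
P(Z=2 | obs) = 1/6 / 1/3 = 1/2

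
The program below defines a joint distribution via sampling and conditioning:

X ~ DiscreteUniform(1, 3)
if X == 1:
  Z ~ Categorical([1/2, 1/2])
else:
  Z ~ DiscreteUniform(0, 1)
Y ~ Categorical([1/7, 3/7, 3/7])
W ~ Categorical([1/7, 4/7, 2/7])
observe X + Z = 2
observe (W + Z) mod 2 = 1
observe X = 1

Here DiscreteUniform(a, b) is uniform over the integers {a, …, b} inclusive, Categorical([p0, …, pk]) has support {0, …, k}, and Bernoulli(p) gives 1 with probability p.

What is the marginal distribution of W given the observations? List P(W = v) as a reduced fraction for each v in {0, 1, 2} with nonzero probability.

P(W=0) = 1/3, P(W=2) = 2/3

Enumerate traces; 6 have nonzero weight after conditioning:
  (X=1, Z=1, Y=0, W=0) weight 1/294
  (X=1, Z=1, Y=0, W=2) weight 1/147
  (X=1, Z=1, Y=1, W=0) weight 1/98
  (X=1, Z=1, Y=1, W=2) weight 1/49
  (X=1, Z=1, Y=2, W=0) weight 1/98
  (X=1, Z=1, Y=2, W=2) weight 1/49
Group by W:
  weight(W=0) = 1/42
  weight(W=2) = 1/21
Total weight = 1/42 + 1/21 = 1/14
P(W=0 | obs) = 1/42 / 1/14 = 1/3
P(W=2 | obs) = 1/21 / 1/14 = 2/3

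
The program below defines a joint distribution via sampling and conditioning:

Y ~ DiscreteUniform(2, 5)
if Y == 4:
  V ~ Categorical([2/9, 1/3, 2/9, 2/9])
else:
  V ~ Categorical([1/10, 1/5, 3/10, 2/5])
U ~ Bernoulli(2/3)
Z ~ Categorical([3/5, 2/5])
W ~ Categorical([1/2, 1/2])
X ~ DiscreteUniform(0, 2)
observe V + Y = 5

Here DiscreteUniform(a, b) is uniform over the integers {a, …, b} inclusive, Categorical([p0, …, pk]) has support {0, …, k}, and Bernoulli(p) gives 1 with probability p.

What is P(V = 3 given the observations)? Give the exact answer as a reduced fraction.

Enumerate traces; 96 have nonzero weight after conditioning:
  (Y=2, V=3, U=0, Z=0, W=0, X=0) weight 1/300
  (Y=2, V=3, U=0, Z=0, W=0, X=1) weight 1/300
  (Y=2, V=3, U=0, Z=0, W=0, X=2) weight 1/300
  (Y=2, V=3, U=0, Z=0, W=1, X=0) weight 1/300
  (Y=2, V=3, U=0, Z=0, W=1, X=1) weight 1/300
  (Y=2, V=3, U=0, Z=0, W=1, X=2) weight 1/300
  (Y=2, V=3, U=0, Z=1, W=0, X=0) weight 1/450
  (Y=2, V=3, U=0, Z=1, W=0, X=1) weight 1/450
  (Y=3, V=2, U=0, Z=0, W=0, X=0) weight 1/400
  (Y=4, V=1, U=0, Z=0, W=0, X=0) weight 1/360
  … 86 more
Group by V:
  weight(V=0) = 1/40
  weight(V=1) = 1/12
  weight(V=2) = 3/40
  weight(V=3) = 1/10
Total weight = 1/40 + 1/12 + 3/40 + 1/10 = 17/60
P(V=0 | obs) = 1/40 / 17/60 = 3/34
P(V=1 | obs) = 1/12 / 17/60 = 5/17
P(V=2 | obs) = 3/40 / 17/60 = 9/34
P(V=3 | obs) = 1/10 / 17/60 = 6/17

P(V = 3 | obs) = 6/17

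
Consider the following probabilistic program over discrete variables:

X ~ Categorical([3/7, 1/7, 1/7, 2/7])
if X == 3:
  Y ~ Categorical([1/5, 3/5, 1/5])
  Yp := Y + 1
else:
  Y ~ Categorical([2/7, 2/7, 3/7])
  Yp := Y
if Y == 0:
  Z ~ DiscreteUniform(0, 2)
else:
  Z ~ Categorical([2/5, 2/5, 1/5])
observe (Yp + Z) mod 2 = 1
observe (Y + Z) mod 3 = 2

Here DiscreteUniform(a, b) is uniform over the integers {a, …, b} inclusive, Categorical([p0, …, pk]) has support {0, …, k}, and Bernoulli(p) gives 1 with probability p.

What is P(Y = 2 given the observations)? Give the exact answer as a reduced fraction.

Enumerate traces; 3 have nonzero weight after conditioning:
  (X=3, Y=0, Z=2) weight 2/105
  (X=3, Y=1, Z=1) weight 12/175
  (X=3, Y=2, Z=0) weight 4/175
Group by Y:
  weight(Y=0) = 2/105
  weight(Y=1) = 12/175
  weight(Y=2) = 4/175
Total weight = 2/105 + 12/175 + 4/175 = 58/525
P(Y=0 | obs) = 2/105 / 58/525 = 5/29
P(Y=1 | obs) = 12/175 / 58/525 = 18/29
P(Y=2 | obs) = 4/175 / 58/525 = 6/29

P(Y = 2 | obs) = 6/29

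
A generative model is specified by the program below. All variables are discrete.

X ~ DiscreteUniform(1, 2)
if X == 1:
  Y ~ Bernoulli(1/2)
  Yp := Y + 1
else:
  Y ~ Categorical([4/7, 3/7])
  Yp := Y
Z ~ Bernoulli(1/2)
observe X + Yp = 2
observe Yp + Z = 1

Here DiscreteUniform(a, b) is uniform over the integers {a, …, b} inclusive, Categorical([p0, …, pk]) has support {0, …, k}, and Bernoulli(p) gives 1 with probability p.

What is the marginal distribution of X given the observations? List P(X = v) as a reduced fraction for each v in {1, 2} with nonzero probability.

Enumerate traces; 2 have nonzero weight after conditioning:
  (X=1, Y=0, Z=0) weight 1/8
  (X=2, Y=0, Z=1) weight 1/7
Group by X:
  weight(X=1) = 1/8
  weight(X=2) = 1/7
Total weight = 1/8 + 1/7 = 15/56
P(X=1 | obs) = 1/8 / 15/56 = 7/15
P(X=2 | obs) = 1/7 / 15/56 = 8/15

P(X=1) = 7/15, P(X=2) = 8/15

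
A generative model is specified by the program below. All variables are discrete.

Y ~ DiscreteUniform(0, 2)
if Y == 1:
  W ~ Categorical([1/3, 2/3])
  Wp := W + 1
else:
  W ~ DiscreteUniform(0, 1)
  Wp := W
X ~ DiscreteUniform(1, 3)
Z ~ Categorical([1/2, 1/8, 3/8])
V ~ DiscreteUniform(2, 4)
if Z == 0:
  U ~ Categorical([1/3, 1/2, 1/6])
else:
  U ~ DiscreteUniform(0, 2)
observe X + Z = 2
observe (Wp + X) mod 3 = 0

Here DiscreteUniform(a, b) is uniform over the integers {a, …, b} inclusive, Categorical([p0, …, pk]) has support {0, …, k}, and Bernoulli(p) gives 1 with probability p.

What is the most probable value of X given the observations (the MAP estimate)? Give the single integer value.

Enumerate traces; 36 have nonzero weight after conditioning:
  (Y=0, W=1, X=2, Z=0, V=2, U=0) weight 1/324
  (Y=0, W=1, X=2, Z=0, V=2, U=1) weight 1/216
  (Y=0, W=1, X=2, Z=0, V=2, U=2) weight 1/648
  (Y=0, W=1, X=2, Z=0, V=3, U=0) weight 1/324
  (Y=0, W=1, X=2, Z=0, V=3, U=1) weight 1/216
  (Y=0, W=1, X=2, Z=0, V=3, U=2) weight 1/648
  (Y=0, W=1, X=2, Z=0, V=4, U=0) weight 1/324
  (Y=0, W=1, X=2, Z=0, V=4, U=1) weight 1/216
  (Y=1, W=1, X=1, Z=1, V=2, U=0) weight 1/972
  … 27 more
Group by X:
  weight(X=1) = 1/108
  weight(X=2) = 2/27
Total weight = 1/108 + 2/27 = 1/12
P(X=1 | obs) = 1/108 / 1/12 = 1/9
P(X=2 | obs) = 2/27 / 1/12 = 8/9
argmax = 2

argmax_v P(X = v | obs) = 2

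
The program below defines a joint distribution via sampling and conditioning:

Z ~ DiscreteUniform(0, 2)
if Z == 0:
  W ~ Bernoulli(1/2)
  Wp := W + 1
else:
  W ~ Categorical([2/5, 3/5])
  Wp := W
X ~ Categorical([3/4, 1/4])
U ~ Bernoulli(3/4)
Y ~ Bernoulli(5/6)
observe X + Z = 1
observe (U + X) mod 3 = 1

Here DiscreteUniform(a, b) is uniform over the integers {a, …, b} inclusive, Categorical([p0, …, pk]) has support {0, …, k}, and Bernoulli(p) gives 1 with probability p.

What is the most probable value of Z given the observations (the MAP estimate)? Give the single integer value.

argmax_v P(Z = v | obs) = 1

Enumerate traces; 8 have nonzero weight after conditioning:
  (Z=0, W=0, X=1, U=0, Y=0) weight 1/576
  (Z=0, W=0, X=1, U=0, Y=1) weight 5/576
  (Z=0, W=1, X=1, U=0, Y=0) weight 1/576
  (Z=0, W=1, X=1, U=0, Y=1) weight 5/576
  (Z=1, W=0, X=0, U=1, Y=0) weight 1/80
  (Z=1, W=0, X=0, U=1, Y=1) weight 1/16
  (Z=1, W=1, X=0, U=1, Y=0) weight 3/160
  (Z=1, W=1, X=0, U=1, Y=1) weight 3/32
Group by Z:
  weight(Z=0) = 1/48
  weight(Z=1) = 3/16
Total weight = 1/48 + 3/16 = 5/24
P(Z=0 | obs) = 1/48 / 5/24 = 1/10
P(Z=1 | obs) = 3/16 / 5/24 = 9/10
argmax = 1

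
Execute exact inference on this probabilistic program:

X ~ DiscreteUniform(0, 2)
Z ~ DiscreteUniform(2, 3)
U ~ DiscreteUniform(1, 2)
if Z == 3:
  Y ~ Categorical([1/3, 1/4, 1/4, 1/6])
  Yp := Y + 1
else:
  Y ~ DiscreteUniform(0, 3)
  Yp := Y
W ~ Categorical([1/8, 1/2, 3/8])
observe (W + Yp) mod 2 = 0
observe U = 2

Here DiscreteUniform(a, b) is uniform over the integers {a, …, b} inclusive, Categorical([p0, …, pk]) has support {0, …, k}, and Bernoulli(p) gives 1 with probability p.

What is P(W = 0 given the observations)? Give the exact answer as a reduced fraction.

P(W = 0 | obs) = 11/96

Enumerate traces; 36 have nonzero weight after conditioning:
  (X=0, Z=2, U=2, Y=0, W=0) weight 1/384
  (X=0, Z=2, U=2, Y=0, W=2) weight 1/128
  (X=0, Z=2, U=2, Y=1, W=1) weight 1/96
  (X=0, Z=2, U=2, Y=2, W=0) weight 1/384
  (X=0, Z=2, U=2, Y=2, W=2) weight 1/128
  (X=0, Z=2, U=2, Y=3, W=1) weight 1/96
  (X=0, Z=3, U=2, Y=0, W=1) weight 1/72
  (X=0, Z=3, U=2, Y=1, W=0) weight 1/384
  … 28 more
Group by W:
  weight(W=0) = 11/384
  weight(W=1) = 13/96
  weight(W=2) = 11/128
Total weight = 11/384 + 13/96 + 11/128 = 1/4
P(W=0 | obs) = 11/384 / 1/4 = 11/96
P(W=1 | obs) = 13/96 / 1/4 = 13/24
P(W=2 | obs) = 11/128 / 1/4 = 11/32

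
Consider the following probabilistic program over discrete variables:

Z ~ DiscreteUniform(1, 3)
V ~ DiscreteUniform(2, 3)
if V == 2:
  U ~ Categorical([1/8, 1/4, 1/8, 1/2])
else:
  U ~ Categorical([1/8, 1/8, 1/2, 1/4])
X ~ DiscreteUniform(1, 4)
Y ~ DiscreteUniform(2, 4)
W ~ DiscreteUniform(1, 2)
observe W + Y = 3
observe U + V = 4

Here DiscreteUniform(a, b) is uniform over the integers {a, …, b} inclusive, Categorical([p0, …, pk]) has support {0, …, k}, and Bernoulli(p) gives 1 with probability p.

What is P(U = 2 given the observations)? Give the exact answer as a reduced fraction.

Enumerate traces; 24 have nonzero weight after conditioning:
  (Z=1, V=2, U=2, X=1, Y=2, W=1) weight 1/1152
  (Z=1, V=2, U=2, X=2, Y=2, W=1) weight 1/1152
  (Z=1, V=2, U=2, X=3, Y=2, W=1) weight 1/1152
  (Z=1, V=2, U=2, X=4, Y=2, W=1) weight 1/1152
  (Z=1, V=3, U=1, X=1, Y=2, W=1) weight 1/1152
  (Z=1, V=3, U=1, X=2, Y=2, W=1) weight 1/1152
  (Z=1, V=3, U=1, X=3, Y=2, W=1) weight 1/1152
  (Z=1, V=3, U=1, X=4, Y=2, W=1) weight 1/1152
  … 16 more
Group by U:
  weight(U=1) = 1/96
  weight(U=2) = 1/96
Total weight = 1/96 + 1/96 = 1/48
P(U=1 | obs) = 1/96 / 1/48 = 1/2
P(U=2 | obs) = 1/96 / 1/48 = 1/2

P(U = 2 | obs) = 1/2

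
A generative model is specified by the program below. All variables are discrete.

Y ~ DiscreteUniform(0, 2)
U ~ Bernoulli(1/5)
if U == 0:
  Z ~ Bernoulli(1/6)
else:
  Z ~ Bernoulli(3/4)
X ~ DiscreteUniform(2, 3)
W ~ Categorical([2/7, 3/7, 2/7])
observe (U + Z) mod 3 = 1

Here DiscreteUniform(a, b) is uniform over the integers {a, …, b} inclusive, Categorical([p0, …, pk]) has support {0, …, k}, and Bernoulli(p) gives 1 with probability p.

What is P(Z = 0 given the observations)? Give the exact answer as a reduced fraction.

P(Z = 0 | obs) = 3/11

Enumerate traces; 36 have nonzero weight after conditioning:
  (Y=0, U=0, Z=1, X=2, W=0) weight 2/315
  (Y=0, U=0, Z=1, X=2, W=1) weight 1/105
  (Y=0, U=0, Z=1, X=2, W=2) weight 2/315
  (Y=0, U=0, Z=1, X=3, W=0) weight 2/315
  (Y=0, U=0, Z=1, X=3, W=1) weight 1/105
  (Y=0, U=0, Z=1, X=3, W=2) weight 2/315
  (Y=0, U=1, Z=0, X=2, W=0) weight 1/420
  (Y=0, U=1, Z=0, X=2, W=1) weight 1/280
  … 28 more
Group by Z:
  weight(Z=0) = 1/20
  weight(Z=1) = 2/15
Total weight = 1/20 + 2/15 = 11/60
P(Z=0 | obs) = 1/20 / 11/60 = 3/11
P(Z=1 | obs) = 2/15 / 11/60 = 8/11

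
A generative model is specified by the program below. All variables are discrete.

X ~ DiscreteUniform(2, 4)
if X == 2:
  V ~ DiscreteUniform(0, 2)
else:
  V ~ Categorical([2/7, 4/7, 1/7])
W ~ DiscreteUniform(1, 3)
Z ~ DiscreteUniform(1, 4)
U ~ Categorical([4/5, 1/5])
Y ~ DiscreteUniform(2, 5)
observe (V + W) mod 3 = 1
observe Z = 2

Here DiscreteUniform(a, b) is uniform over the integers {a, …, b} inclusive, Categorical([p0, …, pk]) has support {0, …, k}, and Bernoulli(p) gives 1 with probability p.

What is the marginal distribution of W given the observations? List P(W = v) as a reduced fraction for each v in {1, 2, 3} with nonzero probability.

P(W=1) = 19/63, P(W=2) = 13/63, P(W=3) = 31/63

Enumerate traces; 72 have nonzero weight after conditioning:
  (X=2, V=0, W=1, Z=2, U=0, Y=2) weight 1/540
  (X=2, V=0, W=1, Z=2, U=0, Y=3) weight 1/540
  (X=2, V=0, W=1, Z=2, U=0, Y=4) weight 1/540
  (X=2, V=0, W=1, Z=2, U=0, Y=5) weight 1/540
  (X=2, V=0, W=1, Z=2, U=1, Y=2) weight 1/2160
  (X=2, V=0, W=1, Z=2, U=1, Y=3) weight 1/2160
  (X=2, V=0, W=1, Z=2, U=1, Y=4) weight 1/2160
  (X=2, V=0, W=1, Z=2, U=1, Y=5) weight 1/2160
  (X=2, V=1, W=3, Z=2, U=0, Y=2) weight 1/540
  (X=2, V=2, W=2, Z=2, U=0, Y=2) weight 1/540
  … 62 more
Group by W:
  weight(W=1) = 19/756
  weight(W=2) = 13/756
  weight(W=3) = 31/756
Total weight = 19/756 + 13/756 + 31/756 = 1/12
P(W=1 | obs) = 19/756 / 1/12 = 19/63
P(W=2 | obs) = 13/756 / 1/12 = 13/63
P(W=3 | obs) = 31/756 / 1/12 = 31/63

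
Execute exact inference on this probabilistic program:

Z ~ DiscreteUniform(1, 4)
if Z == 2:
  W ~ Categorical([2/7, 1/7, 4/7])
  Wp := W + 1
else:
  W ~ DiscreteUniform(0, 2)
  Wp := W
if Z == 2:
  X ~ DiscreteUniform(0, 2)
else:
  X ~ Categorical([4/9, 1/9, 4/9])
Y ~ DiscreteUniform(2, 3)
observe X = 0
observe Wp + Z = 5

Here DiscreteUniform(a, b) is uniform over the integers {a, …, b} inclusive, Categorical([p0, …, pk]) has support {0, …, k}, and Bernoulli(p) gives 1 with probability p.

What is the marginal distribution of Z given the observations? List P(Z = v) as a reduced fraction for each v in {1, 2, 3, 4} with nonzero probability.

P(Z=2) = 9/23, P(Z=3) = 7/23, P(Z=4) = 7/23

Enumerate traces; 6 have nonzero weight after conditioning:
  (Z=2, W=2, X=0, Y=2) weight 1/42
  (Z=2, W=2, X=0, Y=3) weight 1/42
  (Z=3, W=2, X=0, Y=2) weight 1/54
  (Z=3, W=2, X=0, Y=3) weight 1/54
  (Z=4, W=1, X=0, Y=2) weight 1/54
  (Z=4, W=1, X=0, Y=3) weight 1/54
Group by Z:
  weight(Z=2) = 1/21
  weight(Z=3) = 1/27
  weight(Z=4) = 1/27
Total weight = 1/21 + 1/27 + 1/27 = 23/189
P(Z=2 | obs) = 1/21 / 23/189 = 9/23
P(Z=3 | obs) = 1/27 / 23/189 = 7/23
P(Z=4 | obs) = 1/27 / 23/189 = 7/23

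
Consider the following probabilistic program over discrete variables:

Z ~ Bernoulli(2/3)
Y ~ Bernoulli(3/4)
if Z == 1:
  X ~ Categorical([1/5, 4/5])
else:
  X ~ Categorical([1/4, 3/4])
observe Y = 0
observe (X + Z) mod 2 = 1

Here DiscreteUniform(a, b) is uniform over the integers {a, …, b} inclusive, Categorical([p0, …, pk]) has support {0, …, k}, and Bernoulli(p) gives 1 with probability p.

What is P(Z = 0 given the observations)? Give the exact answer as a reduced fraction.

Enumerate traces; 2 have nonzero weight after conditioning:
  (Z=0, Y=0, X=1) weight 1/16
  (Z=1, Y=0, X=0) weight 1/30
Group by Z:
  weight(Z=0) = 1/16
  weight(Z=1) = 1/30
Total weight = 1/16 + 1/30 = 23/240
P(Z=0 | obs) = 1/16 / 23/240 = 15/23
P(Z=1 | obs) = 1/30 / 23/240 = 8/23

P(Z = 0 | obs) = 15/23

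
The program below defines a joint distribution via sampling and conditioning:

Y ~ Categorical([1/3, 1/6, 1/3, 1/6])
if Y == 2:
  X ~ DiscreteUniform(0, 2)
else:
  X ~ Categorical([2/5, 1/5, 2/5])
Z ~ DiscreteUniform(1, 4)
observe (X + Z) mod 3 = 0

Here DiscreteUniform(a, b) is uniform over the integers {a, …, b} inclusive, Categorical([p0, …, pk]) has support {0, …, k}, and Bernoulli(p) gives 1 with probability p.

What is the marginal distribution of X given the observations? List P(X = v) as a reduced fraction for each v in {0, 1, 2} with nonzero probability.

Enumerate traces; 16 have nonzero weight after conditioning:
  (Y=0, X=0, Z=3) weight 1/30
  (Y=0, X=1, Z=2) weight 1/60
  (Y=0, X=2, Z=1) weight 1/30
  (Y=0, X=2, Z=4) weight 1/30
  (Y=1, X=0, Z=3) weight 1/60
  (Y=1, X=1, Z=2) weight 1/120
  (Y=1, X=2, Z=1) weight 1/60
  (Y=1, X=2, Z=4) weight 1/60
  … 8 more
Group by X:
  weight(X=0) = 17/180
  weight(X=1) = 11/180
  weight(X=2) = 17/90
Total weight = 17/180 + 11/180 + 17/90 = 31/90
P(X=0 | obs) = 17/180 / 31/90 = 17/62
P(X=1 | obs) = 11/180 / 31/90 = 11/62
P(X=2 | obs) = 17/90 / 31/90 = 17/31

P(X=0) = 17/62, P(X=1) = 11/62, P(X=2) = 17/31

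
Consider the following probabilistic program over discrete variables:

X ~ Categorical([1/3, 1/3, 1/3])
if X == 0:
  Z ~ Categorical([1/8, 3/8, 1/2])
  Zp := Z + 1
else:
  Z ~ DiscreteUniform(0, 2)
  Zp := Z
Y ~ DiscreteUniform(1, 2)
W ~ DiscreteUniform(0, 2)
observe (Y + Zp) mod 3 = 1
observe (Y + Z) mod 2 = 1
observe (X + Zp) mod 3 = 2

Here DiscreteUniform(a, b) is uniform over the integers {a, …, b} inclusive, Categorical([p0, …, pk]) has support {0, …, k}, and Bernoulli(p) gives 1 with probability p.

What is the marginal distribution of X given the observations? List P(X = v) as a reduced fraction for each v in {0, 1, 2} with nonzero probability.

Enumerate traces; 6 have nonzero weight after conditioning:
  (X=0, Z=1, Y=2, W=0) weight 1/48
  (X=0, Z=1, Y=2, W=1) weight 1/48
  (X=0, Z=1, Y=2, W=2) weight 1/48
  (X=2, Z=0, Y=1, W=0) weight 1/54
  (X=2, Z=0, Y=1, W=1) weight 1/54
  (X=2, Z=0, Y=1, W=2) weight 1/54
Group by X:
  weight(X=0) = 1/16
  weight(X=2) = 1/18
Total weight = 1/16 + 1/18 = 17/144
P(X=0 | obs) = 1/16 / 17/144 = 9/17
P(X=2 | obs) = 1/18 / 17/144 = 8/17

P(X=0) = 9/17, P(X=2) = 8/17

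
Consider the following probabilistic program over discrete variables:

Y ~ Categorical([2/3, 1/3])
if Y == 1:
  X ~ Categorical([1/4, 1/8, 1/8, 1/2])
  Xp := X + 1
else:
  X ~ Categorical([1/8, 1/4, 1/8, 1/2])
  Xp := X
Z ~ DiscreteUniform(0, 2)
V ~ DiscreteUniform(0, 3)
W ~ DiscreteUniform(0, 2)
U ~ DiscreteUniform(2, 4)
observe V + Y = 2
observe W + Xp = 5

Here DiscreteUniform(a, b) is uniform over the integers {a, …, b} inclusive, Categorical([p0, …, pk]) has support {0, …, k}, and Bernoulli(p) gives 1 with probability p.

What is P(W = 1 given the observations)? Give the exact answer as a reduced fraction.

P(W = 1 | obs) = 4/13

Enumerate traces; 27 have nonzero weight after conditioning:
  (Y=0, X=3, Z=0, V=2, W=2, U=2) weight 1/324
  (Y=0, X=3, Z=0, V=2, W=2, U=3) weight 1/324
  (Y=0, X=3, Z=0, V=2, W=2, U=4) weight 1/324
  (Y=0, X=3, Z=1, V=2, W=2, U=2) weight 1/324
  (Y=0, X=3, Z=1, V=2, W=2, U=3) weight 1/324
  (Y=0, X=3, Z=1, V=2, W=2, U=4) weight 1/324
  (Y=0, X=3, Z=2, V=2, W=2, U=2) weight 1/324
  (Y=0, X=3, Z=2, V=2, W=2, U=3) weight 1/324
  (Y=1, X=3, Z=0, V=1, W=1, U=2) weight 1/648
  … 18 more
Group by W:
  weight(W=1) = 1/72
  weight(W=2) = 1/32
Total weight = 1/72 + 1/32 = 13/288
P(W=1 | obs) = 1/72 / 13/288 = 4/13
P(W=2 | obs) = 1/32 / 13/288 = 9/13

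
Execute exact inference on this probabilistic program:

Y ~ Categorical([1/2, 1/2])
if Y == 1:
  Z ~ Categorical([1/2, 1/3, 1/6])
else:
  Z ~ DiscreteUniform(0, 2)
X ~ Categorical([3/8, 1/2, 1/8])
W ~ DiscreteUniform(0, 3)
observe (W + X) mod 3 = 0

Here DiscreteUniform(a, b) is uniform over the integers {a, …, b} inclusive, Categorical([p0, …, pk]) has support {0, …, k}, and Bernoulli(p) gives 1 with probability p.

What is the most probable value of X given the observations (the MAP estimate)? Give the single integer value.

Enumerate traces; 24 have nonzero weight after conditioning:
  (Y=0, Z=0, X=0, W=0) weight 1/64
  (Y=0, Z=0, X=0, W=3) weight 1/64
  (Y=0, Z=0, X=1, W=2) weight 1/48
  (Y=0, Z=0, X=2, W=1) weight 1/192
  (Y=0, Z=1, X=0, W=0) weight 1/64
  (Y=0, Z=1, X=0, W=3) weight 1/64
  (Y=0, Z=1, X=1, W=2) weight 1/48
  (Y=0, Z=1, X=2, W=1) weight 1/192
  … 16 more
Group by X:
  weight(X=0) = 3/16
  weight(X=1) = 1/8
  weight(X=2) = 1/32
Total weight = 3/16 + 1/8 + 1/32 = 11/32
P(X=0 | obs) = 3/16 / 11/32 = 6/11
P(X=1 | obs) = 1/8 / 11/32 = 4/11
P(X=2 | obs) = 1/32 / 11/32 = 1/11
argmax = 0

argmax_v P(X = v | obs) = 0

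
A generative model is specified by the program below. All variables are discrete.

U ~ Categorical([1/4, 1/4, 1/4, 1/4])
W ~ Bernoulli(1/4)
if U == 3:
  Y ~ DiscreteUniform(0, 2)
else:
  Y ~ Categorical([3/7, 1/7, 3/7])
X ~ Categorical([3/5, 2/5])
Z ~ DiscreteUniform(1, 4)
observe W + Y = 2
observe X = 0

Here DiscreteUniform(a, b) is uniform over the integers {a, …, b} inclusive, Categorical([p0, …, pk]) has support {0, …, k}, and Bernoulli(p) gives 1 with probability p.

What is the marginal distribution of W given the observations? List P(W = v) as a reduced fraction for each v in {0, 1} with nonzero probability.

Enumerate traces; 32 have nonzero weight after conditioning:
  (U=0, W=0, Y=2, X=0, Z=1) weight 27/2240
  (U=0, W=0, Y=2, X=0, Z=2) weight 27/2240
  (U=0, W=0, Y=2, X=0, Z=3) weight 27/2240
  (U=0, W=0, Y=2, X=0, Z=4) weight 27/2240
  (U=0, W=1, Y=1, X=0, Z=1) weight 3/2240
  (U=0, W=1, Y=1, X=0, Z=2) weight 3/2240
  (U=0, W=1, Y=1, X=0, Z=3) weight 3/2240
  (U=0, W=1, Y=1, X=0, Z=4) weight 3/2240
  … 24 more
Group by W:
  weight(W=0) = 51/280
  weight(W=1) = 1/35
Total weight = 51/280 + 1/35 = 59/280
P(W=0 | obs) = 51/280 / 59/280 = 51/59
P(W=1 | obs) = 1/35 / 59/280 = 8/59

P(W=0) = 51/59, P(W=1) = 8/59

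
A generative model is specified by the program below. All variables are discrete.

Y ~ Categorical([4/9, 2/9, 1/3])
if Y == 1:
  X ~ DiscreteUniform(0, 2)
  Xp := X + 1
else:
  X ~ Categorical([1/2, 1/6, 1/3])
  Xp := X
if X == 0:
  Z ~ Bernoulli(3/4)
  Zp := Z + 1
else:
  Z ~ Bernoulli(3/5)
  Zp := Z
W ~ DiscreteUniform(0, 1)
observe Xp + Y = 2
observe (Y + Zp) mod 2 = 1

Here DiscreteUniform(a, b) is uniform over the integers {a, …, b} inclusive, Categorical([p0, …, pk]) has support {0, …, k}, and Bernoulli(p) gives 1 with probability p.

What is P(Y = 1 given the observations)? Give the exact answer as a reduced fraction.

P(Y = 1 | obs) = 20/67

Enumerate traces; 6 have nonzero weight after conditioning:
  (Y=0, X=2, Z=1, W=0) weight 2/45
  (Y=0, X=2, Z=1, W=1) weight 2/45
  (Y=1, X=0, Z=1, W=0) weight 1/36
  (Y=1, X=0, Z=1, W=1) weight 1/36
  (Y=2, X=0, Z=0, W=0) weight 1/48
  (Y=2, X=0, Z=0, W=1) weight 1/48
Group by Y:
  weight(Y=0) = 4/45
  weight(Y=1) = 1/18
  weight(Y=2) = 1/24
Total weight = 4/45 + 1/18 + 1/24 = 67/360
P(Y=0 | obs) = 4/45 / 67/360 = 32/67
P(Y=1 | obs) = 1/18 / 67/360 = 20/67
P(Y=2 | obs) = 1/24 / 67/360 = 15/67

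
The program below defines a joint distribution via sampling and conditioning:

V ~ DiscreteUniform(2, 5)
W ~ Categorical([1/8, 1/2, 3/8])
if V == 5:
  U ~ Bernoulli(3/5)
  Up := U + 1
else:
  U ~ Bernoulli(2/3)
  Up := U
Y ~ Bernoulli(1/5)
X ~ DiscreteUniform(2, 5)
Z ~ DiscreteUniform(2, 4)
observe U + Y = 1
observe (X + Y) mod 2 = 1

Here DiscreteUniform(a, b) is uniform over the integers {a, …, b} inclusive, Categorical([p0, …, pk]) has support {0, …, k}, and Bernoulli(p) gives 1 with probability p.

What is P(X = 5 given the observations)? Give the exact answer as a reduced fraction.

P(X = 5 | obs) = 26/59

Enumerate traces; 144 have nonzero weight after conditioning:
  (V=2, W=0, U=0, Y=1, X=2, Z=2) weight 1/5760
  (V=2, W=0, U=0, Y=1, X=2, Z=3) weight 1/5760
  (V=2, W=0, U=0, Y=1, X=2, Z=4) weight 1/5760
  (V=2, W=0, U=0, Y=1, X=4, Z=2) weight 1/5760
  (V=2, W=0, U=0, Y=1, X=4, Z=3) weight 1/5760
  (V=2, W=0, U=0, Y=1, X=4, Z=4) weight 1/5760
  (V=2, W=0, U=1, Y=0, X=3, Z=2) weight 1/720
  (V=2, W=0, U=1, Y=0, X=3, Z=3) weight 1/720
  (V=2, W=0, U=1, Y=0, X=5, Z=2) weight 1/720
  … 135 more
Group by X:
  weight(X=2) = 7/400
  weight(X=3) = 13/100
  weight(X=4) = 7/400
  weight(X=5) = 13/100
Total weight = 7/400 + 13/100 + 7/400 + 13/100 = 59/200
P(X=2 | obs) = 7/400 / 59/200 = 7/118
P(X=3 | obs) = 13/100 / 59/200 = 26/59
P(X=4 | obs) = 7/400 / 59/200 = 7/118
P(X=5 | obs) = 13/100 / 59/200 = 26/59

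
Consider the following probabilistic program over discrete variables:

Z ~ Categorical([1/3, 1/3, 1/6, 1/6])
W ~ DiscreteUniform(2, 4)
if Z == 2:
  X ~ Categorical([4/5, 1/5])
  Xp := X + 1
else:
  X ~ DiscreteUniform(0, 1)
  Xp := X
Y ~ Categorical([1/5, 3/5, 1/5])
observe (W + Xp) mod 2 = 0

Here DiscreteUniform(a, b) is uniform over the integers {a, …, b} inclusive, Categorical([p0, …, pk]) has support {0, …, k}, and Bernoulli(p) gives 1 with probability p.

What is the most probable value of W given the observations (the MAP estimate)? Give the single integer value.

argmax_v P(W = v | obs) = 3

Enumerate traces; 36 have nonzero weight after conditioning:
  (Z=0, W=2, X=0, Y=0) weight 1/90
  (Z=0, W=2, X=0, Y=1) weight 1/30
  (Z=0, W=2, X=0, Y=2) weight 1/90
  (Z=0, W=3, X=1, Y=0) weight 1/90
  (Z=0, W=3, X=1, Y=1) weight 1/30
  (Z=0, W=3, X=1, Y=2) weight 1/90
  (Z=0, W=4, X=0, Y=0) weight 1/90
  (Z=0, W=4, X=0, Y=1) weight 1/30
  … 28 more
Group by W:
  weight(W=2) = 3/20
  weight(W=3) = 11/60
  weight(W=4) = 3/20
Total weight = 3/20 + 11/60 + 3/20 = 29/60
P(W=2 | obs) = 3/20 / 29/60 = 9/29
P(W=3 | obs) = 11/60 / 29/60 = 11/29
P(W=4 | obs) = 3/20 / 29/60 = 9/29
argmax = 3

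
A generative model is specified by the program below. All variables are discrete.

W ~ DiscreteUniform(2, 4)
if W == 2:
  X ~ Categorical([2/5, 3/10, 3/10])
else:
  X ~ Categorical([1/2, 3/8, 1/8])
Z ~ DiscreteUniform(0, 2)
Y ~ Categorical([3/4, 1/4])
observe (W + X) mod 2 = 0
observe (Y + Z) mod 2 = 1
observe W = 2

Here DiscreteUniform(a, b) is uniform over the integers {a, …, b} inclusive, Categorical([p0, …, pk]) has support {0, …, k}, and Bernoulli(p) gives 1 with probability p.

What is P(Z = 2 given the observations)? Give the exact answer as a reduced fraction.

Enumerate traces; 6 have nonzero weight after conditioning:
  (W=2, X=0, Z=0, Y=1) weight 1/90
  (W=2, X=0, Z=1, Y=0) weight 1/30
  (W=2, X=0, Z=2, Y=1) weight 1/90
  (W=2, X=2, Z=0, Y=1) weight 1/120
  (W=2, X=2, Z=1, Y=0) weight 1/40
  (W=2, X=2, Z=2, Y=1) weight 1/120
Group by Z:
  weight(Z=0) = 7/360
  weight(Z=1) = 7/120
  weight(Z=2) = 7/360
Total weight = 7/360 + 7/120 + 7/360 = 7/72
P(Z=0 | obs) = 7/360 / 7/72 = 1/5
P(Z=1 | obs) = 7/120 / 7/72 = 3/5
P(Z=2 | obs) = 7/360 / 7/72 = 1/5

P(Z = 2 | obs) = 1/5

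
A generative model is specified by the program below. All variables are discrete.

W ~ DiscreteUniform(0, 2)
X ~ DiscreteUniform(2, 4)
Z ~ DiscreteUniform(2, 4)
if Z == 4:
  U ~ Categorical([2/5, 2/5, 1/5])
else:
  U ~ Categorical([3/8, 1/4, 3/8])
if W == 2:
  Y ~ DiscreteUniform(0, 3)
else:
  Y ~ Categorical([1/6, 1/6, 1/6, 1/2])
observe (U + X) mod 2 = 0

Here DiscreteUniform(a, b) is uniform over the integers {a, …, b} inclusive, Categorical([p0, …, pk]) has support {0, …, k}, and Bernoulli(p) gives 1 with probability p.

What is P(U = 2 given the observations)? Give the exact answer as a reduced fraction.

P(U = 2 | obs) = 19/51

Enumerate traces; 180 have nonzero weight after conditioning:
  (W=0, X=2, Z=2, U=0, Y=0) weight 1/432
  (W=0, X=2, Z=2, U=0, Y=1) weight 1/432
  (W=0, X=2, Z=2, U=0, Y=2) weight 1/432
  (W=0, X=2, Z=2, U=0, Y=3) weight 1/144
  (W=0, X=2, Z=2, U=2, Y=0) weight 1/432
  (W=0, X=2, Z=2, U=2, Y=1) weight 1/432
  (W=0, X=2, Z=2, U=2, Y=2) weight 1/432
  (W=0, X=2, Z=2, U=2, Y=3) weight 1/144
  (W=0, X=3, Z=2, U=1, Y=0) weight 1/648
  … 171 more
Group by U:
  weight(U=0) = 23/90
  weight(U=1) = 1/10
  weight(U=2) = 19/90
Total weight = 23/90 + 1/10 + 19/90 = 17/30
P(U=0 | obs) = 23/90 / 17/30 = 23/51
P(U=1 | obs) = 1/10 / 17/30 = 3/17
P(U=2 | obs) = 19/90 / 17/30 = 19/51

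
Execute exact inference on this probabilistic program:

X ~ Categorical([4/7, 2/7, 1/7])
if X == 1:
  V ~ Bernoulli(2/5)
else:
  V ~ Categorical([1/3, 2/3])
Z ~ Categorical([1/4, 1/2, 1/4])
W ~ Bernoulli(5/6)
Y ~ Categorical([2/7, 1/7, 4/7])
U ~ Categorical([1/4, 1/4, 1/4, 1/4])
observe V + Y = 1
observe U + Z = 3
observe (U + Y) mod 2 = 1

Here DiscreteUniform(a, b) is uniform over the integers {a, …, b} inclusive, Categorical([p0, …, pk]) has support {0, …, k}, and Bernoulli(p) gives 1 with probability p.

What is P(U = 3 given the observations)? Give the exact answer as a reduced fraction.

P(U = 3 | obs) = 62/167

Enumerate traces; 18 have nonzero weight after conditioning:
  (X=0, V=0, Z=1, W=0, Y=1, U=2) weight 1/1764
  (X=0, V=0, Z=1, W=1, Y=1, U=2) weight 5/1764
  (X=0, V=1, Z=0, W=0, Y=0, U=3) weight 1/882
  (X=0, V=1, Z=0, W=1, Y=0, U=3) weight 5/882
  (X=0, V=1, Z=2, W=0, Y=0, U=1) weight 1/882
  (X=0, V=1, Z=2, W=1, Y=0, U=1) weight 5/882
  (X=1, V=0, Z=1, W=0, Y=1, U=2) weight 1/1960
  (X=1, V=0, Z=1, W=1, Y=1, U=2) weight 1/392
  … 10 more
Group by U:
  weight(U=1) = 31/2940
  weight(U=2) = 43/5880
  weight(U=3) = 31/2940
Total weight = 31/2940 + 43/5880 + 31/2940 = 167/5880
P(U=1 | obs) = 31/2940 / 167/5880 = 62/167
P(U=2 | obs) = 43/5880 / 167/5880 = 43/167
P(U=3 | obs) = 31/2940 / 167/5880 = 62/167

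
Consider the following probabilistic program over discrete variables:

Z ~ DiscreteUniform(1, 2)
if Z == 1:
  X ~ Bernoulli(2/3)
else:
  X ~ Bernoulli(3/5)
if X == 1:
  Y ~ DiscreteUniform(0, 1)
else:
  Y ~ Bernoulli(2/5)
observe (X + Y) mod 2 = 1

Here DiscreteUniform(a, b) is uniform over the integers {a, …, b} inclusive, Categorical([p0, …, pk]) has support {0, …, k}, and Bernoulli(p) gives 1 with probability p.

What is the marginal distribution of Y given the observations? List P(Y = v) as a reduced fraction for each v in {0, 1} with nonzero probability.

P(Y=0) = 95/139, P(Y=1) = 44/139

Enumerate traces; 4 have nonzero weight after conditioning:
  (Z=1, X=0, Y=1) weight 1/15
  (Z=1, X=1, Y=0) weight 1/6
  (Z=2, X=0, Y=1) weight 2/25
  (Z=2, X=1, Y=0) weight 3/20
Group by Y:
  weight(Y=0) = 19/60
  weight(Y=1) = 11/75
Total weight = 19/60 + 11/75 = 139/300
P(Y=0 | obs) = 19/60 / 139/300 = 95/139
P(Y=1 | obs) = 11/75 / 139/300 = 44/139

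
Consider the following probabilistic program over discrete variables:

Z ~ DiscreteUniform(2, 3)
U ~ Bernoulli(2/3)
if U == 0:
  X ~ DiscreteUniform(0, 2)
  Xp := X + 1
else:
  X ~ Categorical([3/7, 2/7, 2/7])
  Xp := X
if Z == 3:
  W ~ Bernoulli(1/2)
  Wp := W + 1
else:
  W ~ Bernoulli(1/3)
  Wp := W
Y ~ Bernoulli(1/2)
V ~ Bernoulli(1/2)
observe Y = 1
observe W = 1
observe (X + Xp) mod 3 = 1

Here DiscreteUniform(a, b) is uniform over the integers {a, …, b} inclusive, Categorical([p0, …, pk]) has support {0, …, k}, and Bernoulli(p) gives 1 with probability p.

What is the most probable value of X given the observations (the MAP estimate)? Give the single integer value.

argmax_v P(X = v | obs) = 2

Enumerate traces; 8 have nonzero weight after conditioning:
  (Z=2, U=0, X=0, W=1, Y=1, V=0) weight 1/216
  (Z=2, U=0, X=0, W=1, Y=1, V=1) weight 1/216
  (Z=2, U=1, X=2, W=1, Y=1, V=0) weight 1/126
  (Z=2, U=1, X=2, W=1, Y=1, V=1) weight 1/126
  (Z=3, U=0, X=0, W=1, Y=1, V=0) weight 1/144
  (Z=3, U=0, X=0, W=1, Y=1, V=1) weight 1/144
  (Z=3, U=1, X=2, W=1, Y=1, V=0) weight 1/84
  (Z=3, U=1, X=2, W=1, Y=1, V=1) weight 1/84
Group by X:
  weight(X=0) = 5/216
  weight(X=2) = 5/126
Total weight = 5/216 + 5/126 = 95/1512
P(X=0 | obs) = 5/216 / 95/1512 = 7/19
P(X=2 | obs) = 5/126 / 95/1512 = 12/19
argmax = 2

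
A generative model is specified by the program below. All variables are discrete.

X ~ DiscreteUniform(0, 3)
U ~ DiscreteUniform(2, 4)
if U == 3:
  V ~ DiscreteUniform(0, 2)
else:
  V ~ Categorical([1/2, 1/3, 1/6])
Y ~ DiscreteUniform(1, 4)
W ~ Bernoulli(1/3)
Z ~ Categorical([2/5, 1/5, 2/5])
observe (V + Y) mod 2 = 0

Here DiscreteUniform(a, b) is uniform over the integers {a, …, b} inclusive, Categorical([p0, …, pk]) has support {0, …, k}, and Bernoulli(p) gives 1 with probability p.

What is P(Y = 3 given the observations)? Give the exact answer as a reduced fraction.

Enumerate traces; 432 have nonzero weight after conditioning:
  (X=0, U=2, V=0, Y=2, W=0, Z=0) weight 1/360
  (X=0, U=2, V=0, Y=2, W=0, Z=1) weight 1/720
  (X=0, U=2, V=0, Y=2, W=0, Z=2) weight 1/360
  (X=0, U=2, V=0, Y=2, W=1, Z=0) weight 1/720
  (X=0, U=2, V=0, Y=2, W=1, Z=1) weight 1/1440
  (X=0, U=2, V=0, Y=2, W=1, Z=2) weight 1/720
  (X=0, U=2, V=0, Y=4, W=0, Z=0) weight 1/360
  (X=0, U=2, V=0, Y=4, W=0, Z=1) weight 1/720
  (X=0, U=2, V=1, Y=1, W=0, Z=0) weight 1/540
  (X=0, U=2, V=1, Y=3, W=0, Z=0) weight 1/540
  … 422 more
Group by Y:
  weight(Y=1) = 1/12
  weight(Y=2) = 1/6
  weight(Y=3) = 1/12
  weight(Y=4) = 1/6
Total weight = 1/12 + 1/6 + 1/12 + 1/6 = 1/2
P(Y=1 | obs) = 1/12 / 1/2 = 1/6
P(Y=2 | obs) = 1/6 / 1/2 = 1/3
P(Y=3 | obs) = 1/12 / 1/2 = 1/6
P(Y=4 | obs) = 1/6 / 1/2 = 1/3

P(Y = 3 | obs) = 1/6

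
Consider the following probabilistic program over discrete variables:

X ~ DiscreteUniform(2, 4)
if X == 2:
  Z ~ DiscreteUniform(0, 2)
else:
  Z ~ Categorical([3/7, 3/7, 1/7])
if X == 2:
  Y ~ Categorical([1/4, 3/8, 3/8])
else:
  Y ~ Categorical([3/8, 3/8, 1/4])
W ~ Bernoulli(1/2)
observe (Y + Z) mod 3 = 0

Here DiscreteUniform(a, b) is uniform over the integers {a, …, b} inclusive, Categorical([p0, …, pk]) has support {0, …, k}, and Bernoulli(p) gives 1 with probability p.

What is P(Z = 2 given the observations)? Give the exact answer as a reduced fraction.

P(Z = 2 | obs) = 39/164

Enumerate traces; 18 have nonzero weight after conditioning:
  (X=2, Z=0, Y=0, W=0) weight 1/72
  (X=2, Z=0, Y=0, W=1) weight 1/72
  (X=2, Z=1, Y=2, W=0) weight 1/48
  (X=2, Z=1, Y=2, W=1) weight 1/48
  (X=2, Z=2, Y=1, W=0) weight 1/48
  (X=2, Z=2, Y=1, W=1) weight 1/48
  (X=3, Z=0, Y=0, W=0) weight 3/112
  (X=3, Z=0, Y=0, W=1) weight 3/112
  … 10 more
Group by Z:
  weight(Z=0) = 17/126
  weight(Z=1) = 19/168
  weight(Z=2) = 13/168
Total weight = 17/126 + 19/168 + 13/168 = 41/126
P(Z=0 | obs) = 17/126 / 41/126 = 17/41
P(Z=1 | obs) = 19/168 / 41/126 = 57/164
P(Z=2 | obs) = 13/168 / 41/126 = 39/164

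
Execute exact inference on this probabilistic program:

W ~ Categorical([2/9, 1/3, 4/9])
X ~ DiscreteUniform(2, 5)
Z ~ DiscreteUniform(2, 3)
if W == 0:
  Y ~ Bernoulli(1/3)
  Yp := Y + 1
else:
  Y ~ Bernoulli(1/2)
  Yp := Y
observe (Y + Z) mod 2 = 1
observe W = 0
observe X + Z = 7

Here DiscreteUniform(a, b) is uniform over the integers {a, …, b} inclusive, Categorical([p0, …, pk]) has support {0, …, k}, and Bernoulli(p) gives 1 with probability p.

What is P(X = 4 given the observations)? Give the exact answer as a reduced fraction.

Enumerate traces; 2 have nonzero weight after conditioning:
  (W=0, X=4, Z=3, Y=0) weight 1/54
  (W=0, X=5, Z=2, Y=1) weight 1/108
Group by X:
  weight(X=4) = 1/54
  weight(X=5) = 1/108
Total weight = 1/54 + 1/108 = 1/36
P(X=4 | obs) = 1/54 / 1/36 = 2/3
P(X=5 | obs) = 1/108 / 1/36 = 1/3

P(X = 4 | obs) = 2/3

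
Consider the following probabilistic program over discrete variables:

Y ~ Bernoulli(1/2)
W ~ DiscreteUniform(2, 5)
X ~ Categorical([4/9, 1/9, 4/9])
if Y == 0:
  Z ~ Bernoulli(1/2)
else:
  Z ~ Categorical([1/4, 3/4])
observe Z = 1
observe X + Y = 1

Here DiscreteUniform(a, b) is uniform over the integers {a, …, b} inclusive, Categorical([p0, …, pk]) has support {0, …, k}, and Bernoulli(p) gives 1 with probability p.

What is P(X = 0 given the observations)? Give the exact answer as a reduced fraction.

Enumerate traces; 8 have nonzero weight after conditioning:
  (Y=0, W=2, X=1, Z=1) weight 1/144
  (Y=0, W=3, X=1, Z=1) weight 1/144
  (Y=0, W=4, X=1, Z=1) weight 1/144
  (Y=0, W=5, X=1, Z=1) weight 1/144
  (Y=1, W=2, X=0, Z=1) weight 1/24
  (Y=1, W=3, X=0, Z=1) weight 1/24
  (Y=1, W=4, X=0, Z=1) weight 1/24
  (Y=1, W=5, X=0, Z=1) weight 1/24
Group by X:
  weight(X=0) = 1/6
  weight(X=1) = 1/36
Total weight = 1/6 + 1/36 = 7/36
P(X=0 | obs) = 1/6 / 7/36 = 6/7
P(X=1 | obs) = 1/36 / 7/36 = 1/7

P(X = 0 | obs) = 6/7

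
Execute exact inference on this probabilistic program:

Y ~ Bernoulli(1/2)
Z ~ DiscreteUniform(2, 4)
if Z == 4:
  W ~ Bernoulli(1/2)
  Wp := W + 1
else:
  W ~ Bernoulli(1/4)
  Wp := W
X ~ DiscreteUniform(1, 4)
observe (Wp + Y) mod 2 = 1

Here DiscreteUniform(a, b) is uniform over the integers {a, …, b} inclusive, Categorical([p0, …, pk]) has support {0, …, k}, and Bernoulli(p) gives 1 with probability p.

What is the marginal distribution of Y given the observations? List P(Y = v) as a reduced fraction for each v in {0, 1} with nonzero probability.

P(Y=0) = 1/3, P(Y=1) = 2/3

Enumerate traces; 24 have nonzero weight after conditioning:
  (Y=0, Z=2, W=1, X=1) weight 1/96
  (Y=0, Z=2, W=1, X=2) weight 1/96
  (Y=0, Z=2, W=1, X=3) weight 1/96
  (Y=0, Z=2, W=1, X=4) weight 1/96
  (Y=0, Z=3, W=1, X=1) weight 1/96
  (Y=0, Z=3, W=1, X=2) weight 1/96
  (Y=0, Z=3, W=1, X=3) weight 1/96
  (Y=0, Z=3, W=1, X=4) weight 1/96
  (Y=1, Z=2, W=0, X=1) weight 1/32
  … 15 more
Group by Y:
  weight(Y=0) = 1/6
  weight(Y=1) = 1/3
Total weight = 1/6 + 1/3 = 1/2
P(Y=0 | obs) = 1/6 / 1/2 = 1/3
P(Y=1 | obs) = 1/3 / 1/2 = 2/3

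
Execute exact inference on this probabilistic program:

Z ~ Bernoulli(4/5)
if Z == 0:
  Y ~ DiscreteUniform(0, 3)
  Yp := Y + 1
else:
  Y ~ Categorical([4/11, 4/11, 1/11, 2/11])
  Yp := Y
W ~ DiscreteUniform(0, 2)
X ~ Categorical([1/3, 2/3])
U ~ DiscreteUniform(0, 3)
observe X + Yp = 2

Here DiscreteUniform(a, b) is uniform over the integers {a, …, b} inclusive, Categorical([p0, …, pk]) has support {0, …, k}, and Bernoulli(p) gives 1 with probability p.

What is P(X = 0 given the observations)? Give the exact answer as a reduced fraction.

Enumerate traces; 48 have nonzero weight after conditioning:
  (Z=0, Y=0, W=0, X=1, U=0) weight 1/360
  (Z=0, Y=0, W=0, X=1, U=1) weight 1/360
  (Z=0, Y=0, W=0, X=1, U=2) weight 1/360
  (Z=0, Y=0, W=0, X=1, U=3) weight 1/360
  (Z=0, Y=0, W=1, X=1, U=0) weight 1/360
  (Z=0, Y=0, W=1, X=1, U=1) weight 1/360
  (Z=0, Y=0, W=1, X=1, U=2) weight 1/360
  (Z=0, Y=0, W=1, X=1, U=3) weight 1/360
  (Z=0, Y=1, W=0, X=0, U=0) weight 1/720
  … 39 more
Group by X:
  weight(X=0) = 9/220
  weight(X=1) = 5/22
Total weight = 9/220 + 5/22 = 59/220
P(X=0 | obs) = 9/220 / 59/220 = 9/59
P(X=1 | obs) = 5/22 / 59/220 = 50/59

P(X = 0 | obs) = 9/59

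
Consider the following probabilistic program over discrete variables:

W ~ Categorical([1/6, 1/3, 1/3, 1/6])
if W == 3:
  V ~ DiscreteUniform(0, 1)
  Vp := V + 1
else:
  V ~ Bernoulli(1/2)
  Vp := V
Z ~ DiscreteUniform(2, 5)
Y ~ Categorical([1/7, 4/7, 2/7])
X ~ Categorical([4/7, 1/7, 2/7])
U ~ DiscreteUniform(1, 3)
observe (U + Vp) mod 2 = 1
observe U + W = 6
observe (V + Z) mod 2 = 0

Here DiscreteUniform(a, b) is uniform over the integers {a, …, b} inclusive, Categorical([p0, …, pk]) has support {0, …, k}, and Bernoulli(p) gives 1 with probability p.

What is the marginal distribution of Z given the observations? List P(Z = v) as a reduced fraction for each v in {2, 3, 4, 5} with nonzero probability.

P(Z=3) = 1/2, P(Z=5) = 1/2

Enumerate traces; 18 have nonzero weight after conditioning:
  (W=3, V=1, Z=3, Y=0, X=0, U=3) weight 1/1764
  (W=3, V=1, Z=3, Y=0, X=1, U=3) weight 1/7056
  (W=3, V=1, Z=3, Y=0, X=2, U=3) weight 1/3528
  (W=3, V=1, Z=3, Y=1, X=0, U=3) weight 1/441
  (W=3, V=1, Z=3, Y=1, X=1, U=3) weight 1/1764
  (W=3, V=1, Z=3, Y=1, X=2, U=3) weight 1/882
  (W=3, V=1, Z=3, Y=2, X=0, U=3) weight 1/882
  (W=3, V=1, Z=3, Y=2, X=1, U=3) weight 1/3528
  (W=3, V=1, Z=5, Y=0, X=0, U=3) weight 1/1764
  … 9 more
Group by Z:
  weight(Z=3) = 1/144
  weight(Z=5) = 1/144
Total weight = 1/144 + 1/144 = 1/72
P(Z=3 | obs) = 1/144 / 1/72 = 1/2
P(Z=5 | obs) = 1/144 / 1/72 = 1/2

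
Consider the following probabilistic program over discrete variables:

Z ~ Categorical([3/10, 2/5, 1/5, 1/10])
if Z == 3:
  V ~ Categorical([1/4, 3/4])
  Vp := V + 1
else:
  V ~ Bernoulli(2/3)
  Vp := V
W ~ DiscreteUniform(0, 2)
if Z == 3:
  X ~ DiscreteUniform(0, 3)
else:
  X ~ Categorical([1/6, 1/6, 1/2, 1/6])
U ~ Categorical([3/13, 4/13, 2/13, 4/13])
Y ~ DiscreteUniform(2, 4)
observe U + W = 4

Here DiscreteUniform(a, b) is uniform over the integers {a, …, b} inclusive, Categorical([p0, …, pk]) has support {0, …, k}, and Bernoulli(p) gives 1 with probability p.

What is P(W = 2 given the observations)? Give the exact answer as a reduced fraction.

Enumerate traces; 192 have nonzero weight after conditioning:
  (Z=0, V=0, W=1, X=0, U=3, Y=2) weight 1/1755
  (Z=0, V=0, W=1, X=0, U=3, Y=3) weight 1/1755
  (Z=0, V=0, W=1, X=0, U=3, Y=4) weight 1/1755
  (Z=0, V=0, W=1, X=1, U=3, Y=2) weight 1/1755
  (Z=0, V=0, W=1, X=1, U=3, Y=3) weight 1/1755
  (Z=0, V=0, W=1, X=1, U=3, Y=4) weight 1/1755
  (Z=0, V=0, W=1, X=2, U=3, Y=2) weight 1/585
  (Z=0, V=0, W=1, X=2, U=3, Y=3) weight 1/585
  (Z=0, V=0, W=2, X=0, U=2, Y=2) weight 1/3510
  … 183 more
Group by W:
  weight(W=1) = 4/39
  weight(W=2) = 2/39
Total weight = 4/39 + 2/39 = 2/13
P(W=1 | obs) = 4/39 / 2/13 = 2/3
P(W=2 | obs) = 2/39 / 2/13 = 1/3

P(W = 2 | obs) = 1/3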